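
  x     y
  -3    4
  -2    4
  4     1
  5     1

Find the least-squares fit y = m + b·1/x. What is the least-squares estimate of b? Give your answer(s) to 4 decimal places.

b = -4.5095

Forming MᵀM = [[4, -23/60]; [-23/60, 1669/3600]] and Mᵀy = [10, -173/60]ᵀ gives MᵀM·[m, b]ᵀ = Mᵀy.
det = 4·(1669/3600) − (-23/60)² = 683/400.
m = (10·(1669/3600) − (-23/60)·(-173/60))/(683/400) = 4237/2049; b = (4·(-173/60) − (-23/60)·10)/(683/400) = -3080/683.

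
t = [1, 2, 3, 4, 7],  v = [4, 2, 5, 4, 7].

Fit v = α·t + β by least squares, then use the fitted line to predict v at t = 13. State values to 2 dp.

Entries of MᵀM: Σt·t = 79, Σt = 17, Σ1 = 5.
And Σt·v = 88, Σv = 22.
Determinant 79·5 − 17² = 106.
α = (88·5 − 17·22)/106 = 33/53; β = (79·22 − 17·88)/106 = 121/53.
At t = 13: v̂ = (33/53)·(13) + (121/53)·(1) = 550/53.

v̂ = 10.38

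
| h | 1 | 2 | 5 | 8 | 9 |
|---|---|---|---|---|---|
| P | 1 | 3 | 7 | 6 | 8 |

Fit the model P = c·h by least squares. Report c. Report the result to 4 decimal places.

Sums needed: Σh·h = 175.
And Σh·P = 162.
Normal equations: [[175]]·[c]ᵀ = [162]ᵀ.
c = 162/175 = 0.925714.

c = 0.9257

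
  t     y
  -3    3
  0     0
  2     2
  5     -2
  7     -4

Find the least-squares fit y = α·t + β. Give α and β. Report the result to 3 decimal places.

Sums needed: Σt·t = 87, Σt = 11, Σ1 = 5.
For Mᵀy: Σt·y = -43, Σy = -1.
So MᵀM·[α, β]ᵀ = Mᵀy: [[87, 11]; [11, 5]]·[α, β]ᵀ = [-43, -1]ᵀ.
Eliminating β: 5·(row 1) − 11·(row 2) gives 314·α = 5·(-43) − 11·(-1) = -204, so α = -102/157.
Then β = ((-1) − 11·(-102/157))/5 = 193/157.

α = -0.650, β = 1.229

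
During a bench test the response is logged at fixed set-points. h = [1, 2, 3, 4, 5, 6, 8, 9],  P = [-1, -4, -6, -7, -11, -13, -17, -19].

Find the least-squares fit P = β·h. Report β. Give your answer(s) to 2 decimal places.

Compute the Gram sums: Σh·h = 236.
For AᵀP: Σh·P = -495.
So AᵀA·[β]ᵀ = AᵀP: [[236]]·[β]ᵀ = [-495]ᵀ.
β = (-495)/236 = -2.09746.

β = -2.10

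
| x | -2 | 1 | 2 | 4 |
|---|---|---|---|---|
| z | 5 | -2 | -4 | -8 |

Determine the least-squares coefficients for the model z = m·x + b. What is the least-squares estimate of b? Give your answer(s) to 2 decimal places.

Forming AᵀA = [[25, 5]; [5, 4]] and Aᵀz = [-52, -9]ᵀ gives AᵀA·[m, b]ᵀ = Aᵀz.
Δ = 25·4 − 5² = 75.
m = ((-52)·4 − 5·(-9))/75 = -163/75; b = (25·(-9) − 5·(-52))/75 = 7/15.

b = 0.47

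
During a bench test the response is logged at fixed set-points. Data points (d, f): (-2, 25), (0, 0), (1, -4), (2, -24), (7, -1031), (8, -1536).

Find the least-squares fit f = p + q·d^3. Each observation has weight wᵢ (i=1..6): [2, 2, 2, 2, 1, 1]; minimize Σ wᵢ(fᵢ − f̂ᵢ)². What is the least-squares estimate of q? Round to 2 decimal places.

q = -3.00

From the data, Σwᵢ·1 = 10, Σwᵢ·d^3 = 857, Σwᵢ·d^3·d^3 = 380051.
Right-hand side: Σwᵢ·f = -2573, Σwᵢ·d^3·f = -1140857.
Determinant 10·380051 − 857² = 3066061.
p = ((-2573)·380051 − 857·(-1140857))/3066061 = -156774/3066061; q = (10·(-1140857) − 857·(-2573))/3066061 = -9203509/3066061.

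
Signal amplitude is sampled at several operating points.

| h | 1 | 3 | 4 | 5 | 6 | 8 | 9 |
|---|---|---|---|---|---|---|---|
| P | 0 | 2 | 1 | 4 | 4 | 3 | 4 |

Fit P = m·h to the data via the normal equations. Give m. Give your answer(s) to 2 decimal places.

Forming MᵀM = [[232]] and MᵀP = [114]ᵀ gives MᵀM·[m]ᵀ = MᵀP.
Hence m = 114 / 232 ≈ 0.491379.

m = 0.49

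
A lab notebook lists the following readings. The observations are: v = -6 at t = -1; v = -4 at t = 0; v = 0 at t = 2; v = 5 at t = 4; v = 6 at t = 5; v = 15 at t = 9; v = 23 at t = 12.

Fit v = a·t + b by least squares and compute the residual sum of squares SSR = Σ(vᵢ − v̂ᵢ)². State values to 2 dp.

AᵀA·[a, b]ᵀ = Aᵀv reads: 271·a + 31·b = 467;  31·a + 7·b = 39.
Δ = 271·7 − 31² = 936.
a = (467·7 − 31·39)/936 = 515/234; b = (271·39 − 31·467)/936 = -977/234.
Residuals: 44/117, 41/234, -53/234, 29/78, -97/117, -74/117, 179/234; SSR = 238/117.

SSR = 2.03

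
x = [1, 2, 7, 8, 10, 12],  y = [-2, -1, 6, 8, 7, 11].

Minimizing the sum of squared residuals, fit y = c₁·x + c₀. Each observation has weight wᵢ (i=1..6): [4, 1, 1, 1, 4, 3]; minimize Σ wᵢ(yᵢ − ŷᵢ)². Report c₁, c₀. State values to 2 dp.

c₁ = 1.12, c₀ = -3.05

Normal-equation sums: Σwᵢ·x·x = 953, Σwᵢ·x = 97, Σwᵢ·1 = 14.
And Σwᵢ·x·y = 772, Σwᵢ·y = 66.
Normal equations: [[953, 97]; [97, 14]]·[c₁, c₀]ᵀ = [772, 66]ᵀ.
det = 953·14 − 97² = 3933.
c₁ = (772·14 − 97·66)/3933 = 4406/3933; c₀ = (953·66 − 97·772)/3933 = -11986/3933.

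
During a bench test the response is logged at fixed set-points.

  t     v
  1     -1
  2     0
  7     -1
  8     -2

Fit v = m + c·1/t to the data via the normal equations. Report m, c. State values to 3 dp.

m = -1.328, c = 0.743

Compute the Gram sums: Σ1 = 4, Σ1/t = 99/56, Σ1/t·1/t = 4033/3136.
And Σv = -4, Σ1/t·v = -39/28.
AᵀA·[m, c]ᵀ = Aᵀv becomes [[4, 99/56]; [99/56, 4033/3136]]·[m, c]ᵀ = [-4, -39/28]ᵀ.
Eliminating c: (4033/3136)·(row 1) − (99/56)·(row 2) gives (6331/3136)·m = (4033/3136)·(-4) − (99/56)·(-39/28) = -4205/1568, so m = -8410/6331.
Then c = ((-39/28) − (99/56)·(-8410/6331))/(4033/3136) = 4704/6331.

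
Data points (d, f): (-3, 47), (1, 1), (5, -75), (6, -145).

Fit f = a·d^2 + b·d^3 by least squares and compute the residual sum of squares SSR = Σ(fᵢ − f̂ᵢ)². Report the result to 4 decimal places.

SSR = 0.0123

Compute the Gram sums: Σd^2·d^2 = 2003, Σd^2·d^3 = 10659, Σd^3·d^3 = 63011.
And Σd^2·f = -6671, Σd^3·f = -41963.
AᵀA·[a, b]ᵀ = Aᵀf becomes [[2003, 10659]; [10659, 63011]]·[a, b]ᵀ = [-6671, -41963]ᵀ.
Determinant 2003·63011 − 10659² = 12596752.
a = ((-6671)·63011 − 10659·(-41963))/12596752 = 6734309/3149188; b = (2003·(-41963) − 10659·(-6671))/12596752 = -3236425/3149188.
Residuals: 4895/787297, -87174/787297, 225/112471, 104/787297; SSR = 9686/787297.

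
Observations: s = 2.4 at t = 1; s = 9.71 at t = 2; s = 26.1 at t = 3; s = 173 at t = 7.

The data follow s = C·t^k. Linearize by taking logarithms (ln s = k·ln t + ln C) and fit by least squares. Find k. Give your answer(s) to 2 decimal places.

k = 2.21

Linearized form: ln s = k·ln t + ln C. From the 4 transformed points,
Σln t = 3.7377, Σ(ln t)² = 5.4740, Σln s = 11.5639, Σln t·ln s = 15.1871.
Normal system: [[5.4740, 3.7377]; [3.7377, 4]]·[k, ln C]ᵀ = [15.1871, 11.5639]ᵀ.
Solving (det = 7.9257): k = 2.21134, ln C = 0.82464.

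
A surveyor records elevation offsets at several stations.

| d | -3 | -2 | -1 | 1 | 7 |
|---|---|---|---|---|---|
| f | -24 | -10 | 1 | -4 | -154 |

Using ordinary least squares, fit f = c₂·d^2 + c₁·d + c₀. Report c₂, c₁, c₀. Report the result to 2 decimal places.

Setting ∂/∂c₂ … = 0 gives: 2500·c₂ + 308·c₁ + 64·c₀ = -7805;  308·c₂ + 64·c₁ + 2·c₀ = -991;  64·c₂ + 2·c₁ + 5·c₀ = -191.
Inverting the 3×3 Gram matrix, [c₂, c₁, c₀]ᵀ = [-16767/5516, -1226/1379, 1467/1379]ᵀ.

c₂ = -3.04, c₁ = -0.89, c₀ = 1.06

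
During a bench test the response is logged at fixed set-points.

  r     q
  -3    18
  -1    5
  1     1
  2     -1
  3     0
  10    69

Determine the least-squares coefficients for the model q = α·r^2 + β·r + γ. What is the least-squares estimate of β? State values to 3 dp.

Sums needed: Σr^2·r^2 = 10180, Σr^2·r = 1008, Σr^2 = 124, Σr·r = 124, Σr = 12, Σ1 = 6.
Moment sums: Σr^2·q = 7064, Σr·q = 630, Σq = 92.
Row-reducing yields α = 6649/6905, β = -197361/69050, γ = 39681/34525.

β = -2.858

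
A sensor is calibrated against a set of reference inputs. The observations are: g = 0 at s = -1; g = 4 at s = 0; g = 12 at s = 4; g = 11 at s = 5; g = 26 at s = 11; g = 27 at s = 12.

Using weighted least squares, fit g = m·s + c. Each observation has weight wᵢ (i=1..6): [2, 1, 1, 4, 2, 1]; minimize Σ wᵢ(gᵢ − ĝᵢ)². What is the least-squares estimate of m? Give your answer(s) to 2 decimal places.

m = 2.08

Sums needed: Σwᵢ·s·s = 504, Σwᵢ·s = 56, Σwᵢ·1 = 11.
Right-hand side: Σwᵢ·s·g = 1164, Σwᵢ·g = 139.
So XᵀWX·[m, c]ᵀ = XᵀWg: [[504, 56]; [56, 11]]·[m, c]ᵀ = [1164, 139]ᵀ.
Determinant 504·11 − 56² = 2408.
m = (1164·11 − 56·139)/2408 = 1255/602; c = (504·139 − 56·1164)/2408 = 87/43.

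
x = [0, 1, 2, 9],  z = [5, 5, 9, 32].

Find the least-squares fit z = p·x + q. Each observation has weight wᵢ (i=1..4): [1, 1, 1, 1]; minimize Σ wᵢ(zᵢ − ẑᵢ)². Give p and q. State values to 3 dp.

AᵀWA·[p, q]ᵀ = AᵀWz reads: 86·p + 12·q = 311;  12·p + 4·q = 51.
(Σwᵢ·x·x = 86, Σwᵢ·x = 12, Σwᵢ·1 = 4, Σwᵢ·x·z = 311, Σwᵢ·z = 51.)
Δ = 86·4 − 12² = 200.
p = (311·4 − 12·51)/200 = 79/25; q = (86·51 − 12·311)/200 = 327/100.

p = 3.160, q = 3.270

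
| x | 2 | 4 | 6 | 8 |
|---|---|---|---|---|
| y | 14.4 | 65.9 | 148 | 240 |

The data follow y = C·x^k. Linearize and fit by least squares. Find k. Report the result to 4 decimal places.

Let Y = ln y. Fitting Y = k·ln x + ln C by least squares:
XᵀX = [[9.9367, 5.9506]; [5.9506, 4]], rhs = [28.0052, 17.3332]ᵀ  (here Σln x = 5.9506, Σ(ln x)² = 9.9367, Σln y = 17.3332, Σln x·ln y = 28.0052).
Solving (det = 4.3368): k = 2.04693, ln C = 1.28816.

k = 2.0469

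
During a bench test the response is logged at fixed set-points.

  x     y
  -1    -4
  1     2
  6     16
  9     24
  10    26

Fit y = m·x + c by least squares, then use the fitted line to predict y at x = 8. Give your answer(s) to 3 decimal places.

Forming MᵀM = [[219, 25]; [25, 5]] and Mᵀy = [578, 64]ᵀ gives MᵀM·[m, c]ᵀ = Mᵀy.
Δ = 219·5 − 25² = 470.
m = (578·5 − 25·64)/470 = 129/47; c = (219·64 − 25·578)/470 = -217/235.
At x = 8: ŷ = (129/47)·(8) + (-217/235)·(1) = 4943/235.

ŷ = 21.034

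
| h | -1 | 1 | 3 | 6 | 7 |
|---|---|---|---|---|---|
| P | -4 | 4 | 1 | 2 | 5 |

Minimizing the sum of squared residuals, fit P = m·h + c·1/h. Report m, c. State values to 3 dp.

m = 0.430, c = 3.349

XᵀX·[m, c]ᵀ = XᵀP reads: 96·m + 5·c = 58;  5·m + (3809/1764)·c = 197/21.
det = 96·(3809/1764) − 5² = 26797/147.
m = (58·(3809/1764) − 5·(197/21))/(26797/147) = 69091/160782; c = (96·(197/21) − 5·58)/(26797/147) = 89754/26797.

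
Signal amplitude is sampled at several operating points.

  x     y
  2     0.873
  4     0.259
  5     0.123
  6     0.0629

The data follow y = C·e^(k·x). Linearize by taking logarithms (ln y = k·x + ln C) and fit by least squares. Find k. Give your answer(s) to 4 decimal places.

k = -0.6593

Taking logs, ln y = k·x + ln C, so regress ln y on x.
Over the data: Σx = 17.0000, Σ(x)² = 81.0000, Σln y = -6.3485, Σx·ln y = -32.7505.
Normal system: [[81.0000, 17.0000]; [17.0000, 4]]·[k, ln C]ᵀ = [-32.7505, -6.3485]ᵀ.
Slope k = (n·Σx·ln y − Σx·Σln y)/(n·Σ(x)² − (Σx)²) = (4·-32.7505 − 17.0000·-6.3485)/35.0000 = -0.65934; ln C = (Σln y − k·Σx)/n = 1.21506.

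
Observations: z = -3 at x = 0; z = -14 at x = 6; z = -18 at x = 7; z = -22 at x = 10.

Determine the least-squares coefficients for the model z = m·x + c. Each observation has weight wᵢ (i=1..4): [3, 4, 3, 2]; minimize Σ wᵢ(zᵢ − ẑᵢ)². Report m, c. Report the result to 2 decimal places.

Compute the Gram sums: Σwᵢ·x·x = 491, Σwᵢ·x = 65, Σwᵢ·1 = 12.
Right-hand side: Σwᵢ·x·z = -1154, Σwᵢ·z = -163.
So AᵀWA·[m, c]ᵀ = AᵀWz: [[491, 65]; [65, 12]]·[m, c]ᵀ = [-1154, -163]ᵀ.
Eliminating c: 12·(row 1) − 65·(row 2) gives 1667·m = 12·(-1154) − 65·(-163) = -3253, so m = -3253/1667.
Then c = ((-163) − 65·(-3253/1667))/12 = -5023/1667.

m = -1.95, c = -3.01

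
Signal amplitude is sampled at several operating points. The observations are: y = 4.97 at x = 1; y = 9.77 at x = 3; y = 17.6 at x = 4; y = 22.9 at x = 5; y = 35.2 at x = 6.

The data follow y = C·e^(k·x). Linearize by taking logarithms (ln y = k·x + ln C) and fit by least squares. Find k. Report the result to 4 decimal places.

k = 0.3954

Let Y = ln y. Fitting Y = k·x + ln C by least squares:
Σx = 19.0000, Σ(x)² = 87.0000, Σln y = 13.4428, Σx·ln y = 56.9349.
Equations: 87.0000·k + 19.0000·ln C = 56.9349;  19.0000·k + 5·ln C = 13.4428.
Solving (det = 74.0000): k = 0.39542, ln C = 1.18597.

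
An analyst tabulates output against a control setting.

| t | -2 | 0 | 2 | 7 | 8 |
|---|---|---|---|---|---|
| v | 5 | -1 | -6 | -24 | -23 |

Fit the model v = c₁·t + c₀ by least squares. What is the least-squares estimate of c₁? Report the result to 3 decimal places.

The normal system MᵀM·[c₁, c₀]ᵀ = Mᵀv is [[121, 15]; [15, 5]]·[c₁, c₀]ᵀ = [-374, -49]ᵀ.
Eliminating c₀: 5·(row 1) − 15·(row 2) gives 380·c₁ = 5·(-374) − 15·(-49) = -1135, so c₁ = -227/76.
Then c₀ = ((-49) − 15·(-227/76))/5 = -319/380.

c₁ = -2.987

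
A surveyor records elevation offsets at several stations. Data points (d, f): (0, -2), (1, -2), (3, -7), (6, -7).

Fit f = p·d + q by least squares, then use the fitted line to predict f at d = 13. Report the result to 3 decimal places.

Compute the Gram sums: Σd·d = 46, Σd = 10, Σ1 = 4.
Right-hand side: Σd·f = -65, Σf = -18.
XᵀX·[p, q]ᵀ = Xᵀf becomes [[46, 10]; [10, 4]]·[p, q]ᵀ = [-65, -18]ᵀ.
Δ = 46·4 − 10² = 84.
p = ((-65)·4 − 10·(-18))/84 = -20/21; q = (46·(-18) − 10·(-65))/84 = -89/42.
At d = 13: f̂ = (-20/21)·(13) + (-89/42)·(1) = -29/2.

f̂ = -14.500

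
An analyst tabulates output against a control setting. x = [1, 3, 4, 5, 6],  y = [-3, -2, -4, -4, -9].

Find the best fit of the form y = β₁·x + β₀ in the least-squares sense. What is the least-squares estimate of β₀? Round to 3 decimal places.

β₀ = -0.446

Normal-equation sums: Σx·x = 87, Σx = 19, Σ1 = 5.
Right-hand side: Σx·y = -99, Σy = -22.
So AᵀA·[β₁, β₀]ᵀ = Aᵀy: [[87, 19]; [19, 5]]·[β₁, β₀]ᵀ = [-99, -22]ᵀ.
det = 87·5 − 19² = 74.
β₁ = ((-99)·5 − 19·(-22))/74 = -77/74; β₀ = (87·(-22) − 19·(-99))/74 = -33/74.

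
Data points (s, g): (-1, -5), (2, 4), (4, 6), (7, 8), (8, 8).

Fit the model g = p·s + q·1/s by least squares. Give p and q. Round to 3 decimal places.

The normal system MᵀM·[p, q]ᵀ = Mᵀg is [[134, 5]; [5, 4229/3136]]·[p, q]ᵀ = [157, 149/14]ᵀ.
Δ = 134·(4229/3136) − 5² = 244143/1568.
p = (157·(4229/3136) − 5·(149/14))/(244143/1568) = 165691/162762; q = (134·(149/14) − 5·157)/(244143/1568) = 335104/81381.

p = 1.018, q = 4.118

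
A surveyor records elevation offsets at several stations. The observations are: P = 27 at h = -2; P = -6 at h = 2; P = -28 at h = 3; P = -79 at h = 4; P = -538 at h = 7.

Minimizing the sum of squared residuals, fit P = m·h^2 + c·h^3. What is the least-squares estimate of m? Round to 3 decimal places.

Normal-equation sums: Σh^2·h^2 = 2770, Σh^2·h^3 = 18074, Σh^3·h^3 = 122602.
For MᵀP: Σh^2·P = -27794, Σh^3·P = -190610.
Normal equations: [[2770, 18074]; [18074, 122602]]·[m, c]ᵀ = [-27794, -190610]ᵀ.
det = 2770·122602 − 18074² = 12938064.
m = ((-27794)·122602 − 18074·(-190610))/12938064 = 2342822/808629; c = (2770·(-190610) − 18074·(-27794))/12938064 = -1602559/808629.

m = 2.897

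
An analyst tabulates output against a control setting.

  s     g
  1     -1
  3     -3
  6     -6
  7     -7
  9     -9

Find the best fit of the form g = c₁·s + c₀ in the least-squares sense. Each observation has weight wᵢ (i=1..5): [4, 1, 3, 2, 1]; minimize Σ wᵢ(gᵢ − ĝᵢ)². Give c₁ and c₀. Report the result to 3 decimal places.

AᵀWA·[c₁, c₀]ᵀ = AᵀWg reads: 300·c₁ + 48·c₀ = -300;  48·c₁ + 11·c₀ = -48.
det = 300·11 − 48² = 996.
c₁ = ((-300)·11 − 48·(-48))/996 = -1; c₀ = (300·(-48) − 48·(-300))/996 = 0.

c₁ = -1.000, c₀ = 0.000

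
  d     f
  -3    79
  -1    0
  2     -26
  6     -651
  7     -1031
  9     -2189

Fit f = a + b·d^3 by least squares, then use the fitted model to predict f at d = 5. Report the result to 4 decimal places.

Entries of XᵀX: Σ1 = 6, Σd^3 = 1268, Σd^3·d^3 = 696540.
For Xᵀf: Σf = -3818, Σd^3·f = -2092371.
Eliminating b: 696540·(row 1) − 1268·(row 2) gives 2571416·a = 696540·(-3818) − 1268·(-2092371) = -6263292, so a = -1565823/642854.
Then b = ((-2092371) − 1268·(-1565823/642854))/696540 = -3856501/1285708.
At d = 5: f̂ = (-1565823/642854)·(1) + (-3856501/1285708)·(125) = -485194271/1285708.

f̂ = -377.3752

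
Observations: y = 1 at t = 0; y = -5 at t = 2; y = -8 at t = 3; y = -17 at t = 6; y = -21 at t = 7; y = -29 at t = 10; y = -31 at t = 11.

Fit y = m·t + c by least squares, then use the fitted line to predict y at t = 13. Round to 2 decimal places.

ŷ = -37.71

From the data, Σt·t = 319, Σt = 39, Σ1 = 7.
For Xᵀy: Σt·y = -914, Σy = -110.
So XᵀX·[m, c]ᵀ = Xᵀy: [[319, 39]; [39, 7]]·[m, c]ᵀ = [-914, -110]ᵀ.
Δ = 319·7 − 39² = 712.
m = ((-914)·7 − 39·(-110))/712 = -527/178; c = (319·(-110) − 39·(-914))/712 = 139/178.
At t = 13: ŷ = (-527/178)·(13) + (139/178)·(1) = -3356/89.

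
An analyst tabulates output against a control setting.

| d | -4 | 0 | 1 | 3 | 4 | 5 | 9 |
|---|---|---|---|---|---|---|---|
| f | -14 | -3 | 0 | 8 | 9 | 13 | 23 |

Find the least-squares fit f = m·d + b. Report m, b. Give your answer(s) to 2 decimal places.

XᵀX·[m, b]ᵀ = Xᵀf reads: 148·m + 18·b = 388;  18·m + 7·b = 36.
(Σd·d = 148, Σd = 18, Σ1 = 7, Σd·f = 388, Σf = 36.)
Δ = 148·7 − 18² = 712.
m = (388·7 − 18·36)/712 = 517/178; b = (148·36 − 18·388)/712 = -207/89.

m = 2.90, b = -2.33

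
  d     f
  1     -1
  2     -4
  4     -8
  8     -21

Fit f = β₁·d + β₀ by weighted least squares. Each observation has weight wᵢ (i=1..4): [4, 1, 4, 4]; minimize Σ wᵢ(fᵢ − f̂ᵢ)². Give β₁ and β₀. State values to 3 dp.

Setting ∂/∂β₁ … = 0 gives: 328·β₁ + 54·β₀ = -812;  54·β₁ + 13·β₀ = -124.
(Σwᵢ·d·d = 328, Σwᵢ·d = 54, Σwᵢ·1 = 13, Σwᵢ·d·f = -812, Σwᵢ·f = -124.)
Determinant 328·13 − 54² = 1348.
β₁ = ((-812)·13 − 54·(-124))/1348 = -965/337; β₀ = (328·(-124) − 54·(-812))/1348 = 794/337.

β₁ = -2.864, β₀ = 2.356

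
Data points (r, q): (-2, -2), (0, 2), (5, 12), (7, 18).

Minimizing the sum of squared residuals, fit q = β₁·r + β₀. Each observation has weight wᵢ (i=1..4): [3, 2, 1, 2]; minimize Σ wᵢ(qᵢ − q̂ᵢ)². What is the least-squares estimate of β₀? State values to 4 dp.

Normal-equation sums: Σwᵢ·r·r = 135, Σwᵢ·r = 13, Σwᵢ·1 = 8.
And Σwᵢ·r·q = 324, Σwᵢ·q = 46.
So XᵀWX·[β₁, β₀]ᵀ = XᵀWq: [[135, 13]; [13, 8]]·[β₁, β₀]ᵀ = [324, 46]ᵀ.
Eliminating β₀: 8·(row 1) − 13·(row 2) gives 911·β₁ = 8·324 − 13·46 = 1994, so β₁ = 1994/911.
Then β₀ = (46 − 13·(1994/911))/8 = 1998/911.

β₀ = 2.1932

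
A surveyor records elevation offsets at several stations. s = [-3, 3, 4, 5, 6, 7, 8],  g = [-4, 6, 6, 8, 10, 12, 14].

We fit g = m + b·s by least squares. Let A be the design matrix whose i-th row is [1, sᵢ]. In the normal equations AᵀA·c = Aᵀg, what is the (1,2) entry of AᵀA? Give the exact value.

30

Row 1 ↔ basis 1, column 2 ↔ basis s, so (AᵀA)_{1,2} = Σᵢ s = (1)·(-3) + (1)·(3) + (1)·(4) + (1)·(5) + (1)·(6) + (1)·(7) + (1)·(8) = 30.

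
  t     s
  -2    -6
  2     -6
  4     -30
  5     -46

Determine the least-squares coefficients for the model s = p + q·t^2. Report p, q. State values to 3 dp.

Compute the Gram sums: Σ1 = 4, Σt^2 = 49, Σt^2·t^2 = 913.
For Xᵀs: Σs = -88, Σt^2·s = -1678.
XᵀX·[p, q]ᵀ = Xᵀs becomes [[4, 49]; [49, 913]]·[p, q]ᵀ = [-88, -1678]ᵀ.
det = 4·913 − 49² = 1251.
p = ((-88)·913 − 49·(-1678))/1251 = 626/417; q = (4·(-1678) − 49·(-88))/1251 = -800/417.

p = 1.501, q = -1.918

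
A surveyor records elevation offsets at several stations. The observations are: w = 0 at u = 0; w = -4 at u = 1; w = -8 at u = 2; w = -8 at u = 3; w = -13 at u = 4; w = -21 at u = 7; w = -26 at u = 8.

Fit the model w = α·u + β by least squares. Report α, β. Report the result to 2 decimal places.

Normal-equation sums: Σu·u = 143, Σu = 25, Σ1 = 7.
For Aᵀw: Σu·w = -451, Σw = -80.
det = 143·7 − 25² = 376.
α = ((-451)·7 − 25·(-80))/376 = -1157/376; β = (143·(-80) − 25·(-451))/376 = -165/376.

α = -3.08, β = -0.44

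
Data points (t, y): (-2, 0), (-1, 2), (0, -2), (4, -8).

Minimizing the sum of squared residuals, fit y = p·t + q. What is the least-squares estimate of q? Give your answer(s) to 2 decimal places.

AᵀA·[p, q]ᵀ = Aᵀy reads: 21·p + 1·q = -34;  1·p + 4·q = -8.
Δ = 21·4 − 1² = 83.
p = ((-34)·4 − 1·(-8))/83 = -128/83; q = (21·(-8) − 1·(-34))/83 = -134/83.

q = -1.61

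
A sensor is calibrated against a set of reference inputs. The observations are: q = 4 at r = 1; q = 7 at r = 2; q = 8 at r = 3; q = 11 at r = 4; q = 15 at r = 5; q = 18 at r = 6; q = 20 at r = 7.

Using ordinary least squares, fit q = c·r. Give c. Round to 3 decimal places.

Entries of AᵀA: Σr·r = 140.
For Aᵀq: Σr·q = 409.
Hence c = 409 / 140 ≈ 2.92143.

c = 2.921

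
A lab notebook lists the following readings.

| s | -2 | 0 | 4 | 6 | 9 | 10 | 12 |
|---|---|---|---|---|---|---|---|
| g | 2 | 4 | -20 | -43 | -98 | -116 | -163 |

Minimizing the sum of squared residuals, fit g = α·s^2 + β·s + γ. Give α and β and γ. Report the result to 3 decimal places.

The normal system XᵀX·[α, β, γ]ᵀ = Xᵀg is [[38865, 3729, 381]; [3729, 381, 39]; [381, 39, 7]]·[α, β, γ]ᵀ = [-44870, -4340, -434]ᵀ.
Solving the 3×3 system (Gaussian elimination) gives α = -10870/10767, β = -19753/10767, γ = 11379/3589.

α = -1.010, β = -1.835, γ = 3.171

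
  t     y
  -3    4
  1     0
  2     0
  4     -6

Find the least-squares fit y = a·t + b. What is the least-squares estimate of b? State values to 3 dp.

b = 0.808

From the data, Σt·t = 30, Σt = 4, Σ1 = 4.
Right-hand side: Σt·y = -36, Σy = -2.
Eliminating b: 4·(row 1) − 4·(row 2) gives 104·a = 4·(-36) − 4·(-2) = -136, so a = -17/13.
Then b = ((-2) − 4·(-17/13))/4 = 21/26.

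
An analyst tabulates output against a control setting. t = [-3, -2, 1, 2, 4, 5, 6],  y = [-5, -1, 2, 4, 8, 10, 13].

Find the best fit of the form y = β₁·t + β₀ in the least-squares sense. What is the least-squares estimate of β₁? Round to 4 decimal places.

Forming MᵀM = [[95, 13]; [13, 7]] and Mᵀy = [187, 31]ᵀ gives MᵀM·[β₁, β₀]ᵀ = Mᵀy.
Δ = 95·7 − 13² = 496.
β₁ = (187·7 − 13·31)/496 = 453/248; β₀ = (95·31 − 13·187)/496 = 257/248.

β₁ = 1.8266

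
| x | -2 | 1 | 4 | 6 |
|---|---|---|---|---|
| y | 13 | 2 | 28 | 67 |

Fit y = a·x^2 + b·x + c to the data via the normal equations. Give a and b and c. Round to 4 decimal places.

MᵀM·[a, b, c]ᵀ = Mᵀy reads: 1569·a + 273·b + 57·c = 2914;  273·a + 57·b + 9·c = 490;  57·a + 9·b + 4·c = 110.
(Σx^2·x^2 = 1569, Σx^2·x = 273, Σx^2 = 57, Σx·x = 57, Σx = 9, Σ1 = 4, Σx^2·y = 2914, Σx·y = 490, Σy = 110.)
Inverting the 3×3 Gram matrix, [a, b, c]ᵀ = [799/381, -211/127, 172/127]ᵀ.

a = 2.0971, b = -1.6614, c = 1.3543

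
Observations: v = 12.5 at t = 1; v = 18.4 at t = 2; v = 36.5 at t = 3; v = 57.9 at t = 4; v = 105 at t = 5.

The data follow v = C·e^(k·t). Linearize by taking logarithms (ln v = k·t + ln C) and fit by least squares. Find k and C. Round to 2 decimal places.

With ln vᵢ as the transformed response and tᵢ as the regressor:
AᵀA = [[55.0000, 15.0000]; [15.0000, 5]], rhs = [58.6470, 17.7481]ᵀ  (here Σt = 15.0000, Σ(t)² = 55.0000, Σln v = 17.7481, Σt·ln v = 58.6470).
Solving (det = 50.0000): k = 0.54028, ln C = 1.92876, so C = exp(1.92876) = 6.88101.

k = 0.54, C = 6.88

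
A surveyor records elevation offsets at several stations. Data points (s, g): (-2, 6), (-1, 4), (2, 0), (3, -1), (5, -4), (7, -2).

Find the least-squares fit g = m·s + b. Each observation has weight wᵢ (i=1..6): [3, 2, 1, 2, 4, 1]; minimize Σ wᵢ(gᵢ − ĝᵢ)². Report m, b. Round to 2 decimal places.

m = -1.21, b = 2.98

With design matrix M, MᵀWM = [[185, 27]; [27, 13]] and MᵀWg = [-144, 6]ᵀ.
Determinant 185·13 − 27² = 1676.
m = ((-144)·13 − 27·6)/1676 = -1017/838; b = (185·6 − 27·(-144))/1676 = 2499/838.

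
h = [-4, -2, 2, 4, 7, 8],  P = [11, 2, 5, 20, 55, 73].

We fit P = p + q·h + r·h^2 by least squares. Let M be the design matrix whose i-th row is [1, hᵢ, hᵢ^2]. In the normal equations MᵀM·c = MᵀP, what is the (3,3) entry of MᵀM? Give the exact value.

Row 3 ↔ basis h^2, column 3 ↔ basis h^2, so (MᵀM)_{3,3} = Σᵢ (h^2)·(h^2) = (16)·(16) + (4)·(4) + (4)·(4) + (16)·(16) + (49)·(49) + (64)·(64) = 7041.

7041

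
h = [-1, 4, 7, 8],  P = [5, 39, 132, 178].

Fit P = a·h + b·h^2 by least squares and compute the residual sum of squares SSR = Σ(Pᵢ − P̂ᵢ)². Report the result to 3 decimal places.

SSR = 2.983

Compute the Gram sums: Σh·h = 130, Σh·h^2 = 918, Σh^2·h^2 = 6754.
Moment sums: Σh·P = 2499, Σh^2·P = 18489.
Δ = 130·6754 − 918² = 35296.
a = (2499·6754 − 918·18489)/35296 = -2958/1103; b = (130·18489 − 918·2499)/35296 = 6843/2206.
Residuals: -1729/2206, 105/1103, -2703/2206, 1022/1103; SSR = 6581/2206.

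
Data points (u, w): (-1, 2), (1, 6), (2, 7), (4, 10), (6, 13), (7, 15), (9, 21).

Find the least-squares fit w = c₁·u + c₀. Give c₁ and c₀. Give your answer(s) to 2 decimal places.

c₁ = 1.76, c₀ = 3.52

The normal equations are: 188·c₁ + 28·c₀ = 430;  28·c₁ + 7·c₀ = 74.
det = 188·7 − 28² = 532.
c₁ = (430·7 − 28·74)/532 = 67/38; c₀ = (188·74 − 28·430)/532 = 468/133.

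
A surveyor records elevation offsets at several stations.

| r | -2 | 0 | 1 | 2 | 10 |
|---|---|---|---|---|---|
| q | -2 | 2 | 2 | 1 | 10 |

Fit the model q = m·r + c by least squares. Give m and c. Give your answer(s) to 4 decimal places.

m = 0.9363, c = 0.5401

The normal equations are: 109·m + 11·c = 108;  11·m + 5·c = 13.
det = 109·5 − 11² = 424.
m = (108·5 − 11·13)/424 = 397/424; c = (109·13 − 11·108)/424 = 229/424.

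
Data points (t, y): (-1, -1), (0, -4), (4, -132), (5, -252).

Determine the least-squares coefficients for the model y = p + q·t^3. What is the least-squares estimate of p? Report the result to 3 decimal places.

From the data, Σ1 = 4, Σt^3 = 188, Σt^3·t^3 = 19722.
Right-hand side: Σy = -389, Σt^3·y = -39947.
MᵀM·[p, q]ᵀ = Mᵀy becomes [[4, 188]; [188, 19722]]·[p, q]ᵀ = [-389, -39947]ᵀ.
Determinant 4·19722 − 188² = 43544.
p = ((-389)·19722 − 188·(-39947))/43544 = -80911/21772; q = (4·(-39947) − 188·(-389))/43544 = -10832/5443.

p = -3.716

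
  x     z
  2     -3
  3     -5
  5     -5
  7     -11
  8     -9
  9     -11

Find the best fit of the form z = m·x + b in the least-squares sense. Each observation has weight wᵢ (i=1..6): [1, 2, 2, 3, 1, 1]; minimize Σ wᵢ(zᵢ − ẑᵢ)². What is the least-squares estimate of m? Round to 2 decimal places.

m = -1.24

Forming MᵀWM = [[364, 56]; [56, 10]] and MᵀWz = [-488, -76]ᵀ gives MᵀWM·[m, b]ᵀ = MᵀWz.
Eliminating b: 10·(row 1) − 56·(row 2) gives 504·m = 10·(-488) − 56·(-76) = -624, so m = -26/21.
Then b = ((-76) − 56·(-26/21))/10 = -2/3.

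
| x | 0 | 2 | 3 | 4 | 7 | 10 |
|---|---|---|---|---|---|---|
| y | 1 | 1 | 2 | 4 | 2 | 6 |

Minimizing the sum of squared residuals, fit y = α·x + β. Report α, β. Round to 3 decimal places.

α = 0.439, β = 0.765

From the data, Σx·x = 178, Σx = 26, Σ1 = 6.
Moment sums: Σx·y = 98, Σy = 16.
So AᵀA·[α, β]ᵀ = Aᵀy: [[178, 26]; [26, 6]]·[α, β]ᵀ = [98, 16]ᵀ.
Δ = 178·6 − 26² = 392.
α = (98·6 − 26·16)/392 = 43/98; β = (178·16 − 26·98)/392 = 75/98.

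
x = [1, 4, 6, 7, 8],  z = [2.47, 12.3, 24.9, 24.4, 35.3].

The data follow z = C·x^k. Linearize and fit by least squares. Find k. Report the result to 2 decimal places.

Let Y = ln z. Fitting Y = k·ln x + ln C by least squares:
Σln x = 7.2034, Σ(ln x)² = 13.2429, Σln z = 13.3872, Σln x·ln z = 22.8666.
Normal system: [[13.2429, 7.2034]; [7.2034, 5]]·[k, ln C]ᵀ = [22.8666, 13.3872]ᵀ.
Δ = 13.2429·5 − (7.2034)² = 14.3252; k = (22.8666·5 − 7.2034·13.3872)/14.3252 = 1.24953, ln C = (13.2429·13.3872 − 7.2034·22.8666)/14.3252 = 0.87726.

k = 1.25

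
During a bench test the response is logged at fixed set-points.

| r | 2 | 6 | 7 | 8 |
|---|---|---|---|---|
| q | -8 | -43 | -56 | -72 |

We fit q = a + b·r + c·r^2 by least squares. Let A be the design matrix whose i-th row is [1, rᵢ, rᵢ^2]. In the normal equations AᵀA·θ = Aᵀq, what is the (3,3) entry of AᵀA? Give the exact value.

Row 3 ↔ basis r^2, column 3 ↔ basis r^2, so (AᵀA)_{3,3} = Σᵢ (r^2)·(r^2) = (4)·(4) + (36)·(36) + (49)·(49) + (64)·(64) = 7809.

7809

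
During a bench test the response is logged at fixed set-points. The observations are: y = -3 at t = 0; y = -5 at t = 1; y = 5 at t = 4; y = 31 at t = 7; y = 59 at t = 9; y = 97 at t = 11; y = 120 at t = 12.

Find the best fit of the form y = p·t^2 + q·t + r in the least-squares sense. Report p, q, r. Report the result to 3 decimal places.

p = 1.063, q = -2.575, r = -2.966

From the data, Σt^2·t^2 = 44596, Σt^2·t = 4196, Σt^2 = 412, Σt·t = 412, Σt = 44, Σ1 = 7.
For Aᵀy: Σt^2·y = 35390, Σt·y = 3270, Σy = 304.
Inverting the 3×3 Gram matrix, [p, q, r]ᵀ = [185/174, -224/87, -86/29]ᵀ.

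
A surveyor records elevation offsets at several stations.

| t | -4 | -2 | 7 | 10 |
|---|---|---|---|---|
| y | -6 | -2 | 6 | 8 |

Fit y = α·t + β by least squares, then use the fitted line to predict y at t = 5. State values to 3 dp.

ŷ = 3.665

The normal equations are: 169·α + 11·β = 150;  11·α + 4·β = 6.
(Σt·t = 169, Σt = 11, Σ1 = 4, Σt·y = 150, Σy = 6.)
det = 169·4 − 11² = 555.
α = (150·4 − 11·6)/555 = 178/185; β = (169·6 − 11·150)/555 = -212/185.
At t = 5: ŷ = (178/185)·(5) + (-212/185)·(1) = 678/185.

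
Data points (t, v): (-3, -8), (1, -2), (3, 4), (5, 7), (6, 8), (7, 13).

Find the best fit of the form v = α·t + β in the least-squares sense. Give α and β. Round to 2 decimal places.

α = 2.01, β = -2.70

Entries of XᵀX: Σt·t = 129, Σt = 19, Σ1 = 6.
Moment sums: Σt·v = 208, Σv = 22.
XᵀX·[α, β]ᵀ = Xᵀv becomes [[129, 19]; [19, 6]]·[α, β]ᵀ = [208, 22]ᵀ.
Eliminating β: 6·(row 1) − 19·(row 2) gives 413·α = 6·208 − 19·22 = 830, so α = 830/413.
Then β = (22 − 19·(830/413))/6 = -1114/413.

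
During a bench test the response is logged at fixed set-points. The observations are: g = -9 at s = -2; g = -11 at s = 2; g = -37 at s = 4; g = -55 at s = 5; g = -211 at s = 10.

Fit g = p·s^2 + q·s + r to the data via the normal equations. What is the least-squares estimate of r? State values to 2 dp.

Sums needed: Σs^2·s^2 = 10913, Σs^2·s = 1189, Σs^2 = 149, Σs·s = 149, Σs = 19, Σ1 = 5.
And Σs^2·g = -23147, Σs·g = -2537, Σg = -323.
XᵀX·[p, q, r]ᵀ = Xᵀg becomes [[10913, 1189, 149]; [1189, 149, 19]; [149, 19, 5]]·[p, q, r]ᵀ = [-23147, -2537, -323]ᵀ.
Row-reducing yields p = -30950/15171, q = -7712/15171, r = -729/389.

r = -1.87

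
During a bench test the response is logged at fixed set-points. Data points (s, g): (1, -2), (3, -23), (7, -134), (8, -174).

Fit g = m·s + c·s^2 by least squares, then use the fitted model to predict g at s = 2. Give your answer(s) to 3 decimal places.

ĝ = -9.937

Entries of AᵀA: Σs·s = 123, Σs·s^2 = 883, Σs^2·s^2 = 6579.
Right-hand side: Σs·g = -2401, Σs^2·g = -17911.
Eliminating c: 6579·(row 1) − 883·(row 2) gives 29528·m = 6579·(-2401) − 883·(-17911) = 19234, so m = 9617/14764.
Then c = ((-17911) − 883·(9617/14764))/6579 = -41485/14764.
At s = 2: ĝ = (9617/14764)·(2) + (-41485/14764)·(4) = -73353/7382.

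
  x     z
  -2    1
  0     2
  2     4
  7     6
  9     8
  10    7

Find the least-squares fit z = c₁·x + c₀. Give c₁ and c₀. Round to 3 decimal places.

c₁ = 0.548, c₀ = 2.293

From the data, Σx·x = 238, Σx = 26, Σ1 = 6.
Right-hand side: Σx·z = 190, Σz = 28.
MᵀM·[c₁, c₀]ᵀ = Mᵀz becomes [[238, 26]; [26, 6]]·[c₁, c₀]ᵀ = [190, 28]ᵀ.
Eliminating c₀: 6·(row 1) − 26·(row 2) gives 752·c₁ = 6·190 − 26·28 = 412, so c₁ = 103/188.
Then c₀ = (28 − 26·(103/188))/6 = 431/188.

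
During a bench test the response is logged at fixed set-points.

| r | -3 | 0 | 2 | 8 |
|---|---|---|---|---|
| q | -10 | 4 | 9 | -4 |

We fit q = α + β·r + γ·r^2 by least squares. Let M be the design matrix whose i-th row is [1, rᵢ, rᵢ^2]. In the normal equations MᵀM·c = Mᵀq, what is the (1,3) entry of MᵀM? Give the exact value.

77

Row 1 ↔ basis 1, column 3 ↔ basis r^2, so (MᵀM)_{1,3} = Σᵢ r^2 = (1)·(9) + (1)·(0) + (1)·(4) + (1)·(64) = 77.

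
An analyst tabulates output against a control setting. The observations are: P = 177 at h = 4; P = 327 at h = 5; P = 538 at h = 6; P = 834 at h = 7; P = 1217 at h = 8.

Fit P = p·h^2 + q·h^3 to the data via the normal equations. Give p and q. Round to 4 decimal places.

p = 3.0275, q = 1.9979

The normal system MᵀM·[p, q]ᵀ = MᵀP is [[8674, 61500]; [61500, 446170]]·[p, q]ᵀ = [149129, 1077577]ᵀ.
Eliminating q: 446170·(row 1) − 61500·(row 2) gives 87828580·p = 446170·149129 − 61500·1077577 = 265900430, so p = 26590043/8782858.
Then q = (1077577 − 61500·(26590043/8782858))/446170 = 87734699/43914290.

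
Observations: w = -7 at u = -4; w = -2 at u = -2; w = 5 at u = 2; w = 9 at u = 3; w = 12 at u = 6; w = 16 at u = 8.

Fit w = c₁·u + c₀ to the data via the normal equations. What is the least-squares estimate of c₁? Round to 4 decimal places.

c₁ = 1.8839

With design matrix A, AᵀA = [[133, 13]; [13, 6]] and Aᵀw = [269, 33]ᵀ.
det = 133·6 − 13² = 629.
c₁ = (269·6 − 13·33)/629 = 1185/629; c₀ = (133·33 − 13·269)/629 = 892/629.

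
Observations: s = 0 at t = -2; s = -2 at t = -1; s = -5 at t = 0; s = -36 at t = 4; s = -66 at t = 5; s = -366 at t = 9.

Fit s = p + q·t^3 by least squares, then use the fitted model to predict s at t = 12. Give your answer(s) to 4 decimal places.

ŝ = -862.2575

The normal equations are: 6·p + 909·q = -475;  909·p + 551227·q = -277366.
(Σ1 = 6, Σt^3 = 909, Σt^3·t^3 = 551227, Σs = -475, Σt^3·s = -277366.)
Eliminating q: 551227·(row 1) − 909·(row 2) gives 2481081·p = 551227·(-475) − 909·(-277366) = -9707131, so p = -9707131/2481081.
Then q = ((-277366) − 909·(-9707131/2481081))/551227 = -410807/827027.
At t = 12: ŝ = (-9707131/2481081)·(1) + (-410807/827027)·(1728) = -2139330619/2481081.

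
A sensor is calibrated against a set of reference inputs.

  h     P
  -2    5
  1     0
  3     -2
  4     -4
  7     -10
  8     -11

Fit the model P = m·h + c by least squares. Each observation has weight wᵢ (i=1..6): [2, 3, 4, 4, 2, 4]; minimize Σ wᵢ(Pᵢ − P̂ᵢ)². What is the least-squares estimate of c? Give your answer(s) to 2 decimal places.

c = 2.15

The normal system MᵀWM·[m, c]ᵀ = MᵀWP is [[465, 73]; [73, 19]]·[m, c]ᵀ = [-600, -78]ᵀ.
det = 465·19 − 73² = 3506.
m = ((-600)·19 − 73·(-78))/3506 = -2853/1753; c = (465·(-78) − 73·(-600))/3506 = 3765/1753.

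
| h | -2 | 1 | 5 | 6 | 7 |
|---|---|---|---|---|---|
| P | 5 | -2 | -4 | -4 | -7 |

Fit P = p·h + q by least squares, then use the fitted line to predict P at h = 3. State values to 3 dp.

Entries of AᵀA: Σh·h = 115, Σh = 17, Σ1 = 5.
And Σh·P = -105, ΣP = -12.
Normal equations: [[115, 17]; [17, 5]]·[p, q]ᵀ = [-105, -12]ᵀ.
Eliminating q: 5·(row 1) − 17·(row 2) gives 286·p = 5·(-105) − 17·(-12) = -321, so p = -321/286.
Then q = ((-12) − 17·(-321/286))/5 = 405/286.
At h = 3: P̂ = (-321/286)·(3) + (405/286)·(1) = -279/143.

P̂ = -1.951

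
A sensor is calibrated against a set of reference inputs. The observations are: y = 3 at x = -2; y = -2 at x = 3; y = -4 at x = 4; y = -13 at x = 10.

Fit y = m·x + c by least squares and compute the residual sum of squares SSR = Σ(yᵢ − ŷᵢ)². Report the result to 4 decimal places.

SSR = 1.9863

Compute the Gram sums: Σx·x = 129, Σx = 15, Σ1 = 4.
For Mᵀy: Σx·y = -158, Σy = -16.
Eliminating c: 4·(row 1) − 15·(row 2) gives 291·m = 4·(-158) − 15·(-16) = -392, so m = -392/291.
Then c = ((-16) − 15·(-392/291))/4 = 102/97.
Residuals: -217/291, 96/97, 98/291, -169/291; SSR = 578/291.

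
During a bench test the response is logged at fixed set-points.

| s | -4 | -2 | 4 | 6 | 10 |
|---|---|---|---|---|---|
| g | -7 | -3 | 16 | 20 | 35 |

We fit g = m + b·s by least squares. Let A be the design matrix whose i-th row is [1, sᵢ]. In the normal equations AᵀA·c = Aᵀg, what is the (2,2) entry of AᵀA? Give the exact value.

Row 2 ↔ basis s, column 2 ↔ basis s, so (AᵀA)_{2,2} = Σᵢ (s)·(s) = (-4)·(-4) + (-2)·(-2) + (4)·(4) + (6)·(6) + (10)·(10) = 172.

172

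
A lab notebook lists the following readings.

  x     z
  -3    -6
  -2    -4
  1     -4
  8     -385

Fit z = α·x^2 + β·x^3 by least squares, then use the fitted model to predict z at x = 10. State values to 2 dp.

ẑ = -699.08

Sums needed: Σx^2·x^2 = 4194, Σx^2·x^3 = 32494, Σx^3·x^3 = 262938.
Right-hand side: Σx^2·z = -24714, Σx^3·z = -196930.
AᵀA·[α, β]ᵀ = Aᵀz becomes [[4194, 32494]; [32494, 262938]]·[α, β]ᵀ = [-24714, -196930]ᵀ.
Determinant 4194·262938 − 32494² = 46901936.
α = ((-24714)·262938 − 32494·(-196930))/46901936 = -12400789/5862742; β = (4194·(-196930) − 32494·(-24714))/46901936 = -2858463/5862742.
At x = 10: ẑ = (-12400789/5862742)·(100) + (-2858463/5862742)·(1000) = -2049270950/2931371.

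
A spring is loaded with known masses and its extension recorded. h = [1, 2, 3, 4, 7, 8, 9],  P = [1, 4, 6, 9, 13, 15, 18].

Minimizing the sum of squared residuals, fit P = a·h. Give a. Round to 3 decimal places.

Setting ∂/∂a … = 0 gives: 224·a = 436.
(Σh·h = 224, Σh·P = 436.)
a = 436/224 = 1.94643.

a = 1.946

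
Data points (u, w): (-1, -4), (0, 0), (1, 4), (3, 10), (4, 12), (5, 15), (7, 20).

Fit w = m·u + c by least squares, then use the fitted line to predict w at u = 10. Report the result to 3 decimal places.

ŵ = 29.705

Sums needed: Σu·u = 101, Σu = 19, Σ1 = 7.
And Σu·w = 301, Σw = 57.
So AᵀA·[m, c]ᵀ = Aᵀw: [[101, 19]; [19, 7]]·[m, c]ᵀ = [301, 57]ᵀ.
Eliminating c: 7·(row 1) − 19·(row 2) gives 346·m = 7·301 − 19·57 = 1024, so m = 512/173.
Then c = (57 − 19·(512/173))/7 = 19/173.
At u = 10: ŵ = (512/173)·(10) + (19/173)·(1) = 5139/173.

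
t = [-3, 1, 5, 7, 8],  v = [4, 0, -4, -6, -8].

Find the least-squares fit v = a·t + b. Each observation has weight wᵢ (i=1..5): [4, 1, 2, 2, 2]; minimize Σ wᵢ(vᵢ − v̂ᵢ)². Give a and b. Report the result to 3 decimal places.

a = -1.045, b = 0.938

Compute the Gram sums: Σwᵢ·t·t = 313, Σwᵢ·t = 29, Σwᵢ·1 = 11.
Moment sums: Σwᵢ·t·v = -300, Σwᵢ·v = -20.
XᵀWX·[a, b]ᵀ = XᵀWv becomes [[313, 29]; [29, 11]]·[a, b]ᵀ = [-300, -20]ᵀ.
det = 313·11 − 29² = 2602.
a = ((-300)·11 − 29·(-20))/2602 = -1360/1301; b = (313·(-20) − 29·(-300))/2602 = 1220/1301.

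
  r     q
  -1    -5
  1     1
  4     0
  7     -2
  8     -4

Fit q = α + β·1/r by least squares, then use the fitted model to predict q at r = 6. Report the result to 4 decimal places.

Setting ∂/∂α … = 0 gives: 5·α + (29/56)·β = -10;  (29/56)·α + (6581/3136)·β = 73/14.
Eliminating β: (6581/3136)·(row 1) − (29/56)·(row 2) gives (501/49)·α = (6581/3136)·(-10) − (29/56)·(73/14) = -37139/1568, so α = -37139/16032.
Then β = ((73/14) − (29/56)·(-37139/16032))/(6581/3136) = 6125/2004.
At r = 6: q̂ = (-37139/16032)·(1) + (6125/2004)·(1/6) = -86917/48096.

q̂ = -1.8072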